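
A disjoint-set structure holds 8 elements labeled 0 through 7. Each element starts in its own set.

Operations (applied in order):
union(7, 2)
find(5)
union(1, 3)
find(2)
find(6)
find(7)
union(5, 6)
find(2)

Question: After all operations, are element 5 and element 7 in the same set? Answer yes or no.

Answer: no

Derivation:
Step 1: union(7, 2) -> merged; set of 7 now {2, 7}
Step 2: find(5) -> no change; set of 5 is {5}
Step 3: union(1, 3) -> merged; set of 1 now {1, 3}
Step 4: find(2) -> no change; set of 2 is {2, 7}
Step 5: find(6) -> no change; set of 6 is {6}
Step 6: find(7) -> no change; set of 7 is {2, 7}
Step 7: union(5, 6) -> merged; set of 5 now {5, 6}
Step 8: find(2) -> no change; set of 2 is {2, 7}
Set of 5: {5, 6}; 7 is not a member.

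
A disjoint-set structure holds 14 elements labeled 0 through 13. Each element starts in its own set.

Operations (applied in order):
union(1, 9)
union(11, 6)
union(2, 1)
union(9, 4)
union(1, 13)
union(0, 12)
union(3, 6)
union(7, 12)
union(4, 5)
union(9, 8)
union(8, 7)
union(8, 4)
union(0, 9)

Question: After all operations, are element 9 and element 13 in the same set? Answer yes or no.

Step 1: union(1, 9) -> merged; set of 1 now {1, 9}
Step 2: union(11, 6) -> merged; set of 11 now {6, 11}
Step 3: union(2, 1) -> merged; set of 2 now {1, 2, 9}
Step 4: union(9, 4) -> merged; set of 9 now {1, 2, 4, 9}
Step 5: union(1, 13) -> merged; set of 1 now {1, 2, 4, 9, 13}
Step 6: union(0, 12) -> merged; set of 0 now {0, 12}
Step 7: union(3, 6) -> merged; set of 3 now {3, 6, 11}
Step 8: union(7, 12) -> merged; set of 7 now {0, 7, 12}
Step 9: union(4, 5) -> merged; set of 4 now {1, 2, 4, 5, 9, 13}
Step 10: union(9, 8) -> merged; set of 9 now {1, 2, 4, 5, 8, 9, 13}
Step 11: union(8, 7) -> merged; set of 8 now {0, 1, 2, 4, 5, 7, 8, 9, 12, 13}
Step 12: union(8, 4) -> already same set; set of 8 now {0, 1, 2, 4, 5, 7, 8, 9, 12, 13}
Step 13: union(0, 9) -> already same set; set of 0 now {0, 1, 2, 4, 5, 7, 8, 9, 12, 13}
Set of 9: {0, 1, 2, 4, 5, 7, 8, 9, 12, 13}; 13 is a member.

Answer: yes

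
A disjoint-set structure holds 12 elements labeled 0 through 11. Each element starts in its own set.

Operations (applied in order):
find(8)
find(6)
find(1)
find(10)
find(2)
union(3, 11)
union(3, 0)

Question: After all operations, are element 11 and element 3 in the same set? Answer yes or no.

Answer: yes

Derivation:
Step 1: find(8) -> no change; set of 8 is {8}
Step 2: find(6) -> no change; set of 6 is {6}
Step 3: find(1) -> no change; set of 1 is {1}
Step 4: find(10) -> no change; set of 10 is {10}
Step 5: find(2) -> no change; set of 2 is {2}
Step 6: union(3, 11) -> merged; set of 3 now {3, 11}
Step 7: union(3, 0) -> merged; set of 3 now {0, 3, 11}
Set of 11: {0, 3, 11}; 3 is a member.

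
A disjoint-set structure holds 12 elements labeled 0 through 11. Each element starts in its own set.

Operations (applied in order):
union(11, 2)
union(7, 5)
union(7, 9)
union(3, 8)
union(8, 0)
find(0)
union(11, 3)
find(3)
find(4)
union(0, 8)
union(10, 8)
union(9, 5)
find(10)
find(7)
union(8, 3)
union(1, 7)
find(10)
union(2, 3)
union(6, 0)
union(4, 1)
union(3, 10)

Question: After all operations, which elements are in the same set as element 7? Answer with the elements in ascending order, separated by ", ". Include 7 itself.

Step 1: union(11, 2) -> merged; set of 11 now {2, 11}
Step 2: union(7, 5) -> merged; set of 7 now {5, 7}
Step 3: union(7, 9) -> merged; set of 7 now {5, 7, 9}
Step 4: union(3, 8) -> merged; set of 3 now {3, 8}
Step 5: union(8, 0) -> merged; set of 8 now {0, 3, 8}
Step 6: find(0) -> no change; set of 0 is {0, 3, 8}
Step 7: union(11, 3) -> merged; set of 11 now {0, 2, 3, 8, 11}
Step 8: find(3) -> no change; set of 3 is {0, 2, 3, 8, 11}
Step 9: find(4) -> no change; set of 4 is {4}
Step 10: union(0, 8) -> already same set; set of 0 now {0, 2, 3, 8, 11}
Step 11: union(10, 8) -> merged; set of 10 now {0, 2, 3, 8, 10, 11}
Step 12: union(9, 5) -> already same set; set of 9 now {5, 7, 9}
Step 13: find(10) -> no change; set of 10 is {0, 2, 3, 8, 10, 11}
Step 14: find(7) -> no change; set of 7 is {5, 7, 9}
Step 15: union(8, 3) -> already same set; set of 8 now {0, 2, 3, 8, 10, 11}
Step 16: union(1, 7) -> merged; set of 1 now {1, 5, 7, 9}
Step 17: find(10) -> no change; set of 10 is {0, 2, 3, 8, 10, 11}
Step 18: union(2, 3) -> already same set; set of 2 now {0, 2, 3, 8, 10, 11}
Step 19: union(6, 0) -> merged; set of 6 now {0, 2, 3, 6, 8, 10, 11}
Step 20: union(4, 1) -> merged; set of 4 now {1, 4, 5, 7, 9}
Step 21: union(3, 10) -> already same set; set of 3 now {0, 2, 3, 6, 8, 10, 11}
Component of 7: {1, 4, 5, 7, 9}

Answer: 1, 4, 5, 7, 9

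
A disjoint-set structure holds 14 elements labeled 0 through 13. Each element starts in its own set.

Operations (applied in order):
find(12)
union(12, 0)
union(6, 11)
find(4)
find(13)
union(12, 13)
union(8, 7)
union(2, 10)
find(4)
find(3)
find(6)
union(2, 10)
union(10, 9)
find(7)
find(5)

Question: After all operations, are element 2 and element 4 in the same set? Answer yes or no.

Step 1: find(12) -> no change; set of 12 is {12}
Step 2: union(12, 0) -> merged; set of 12 now {0, 12}
Step 3: union(6, 11) -> merged; set of 6 now {6, 11}
Step 4: find(4) -> no change; set of 4 is {4}
Step 5: find(13) -> no change; set of 13 is {13}
Step 6: union(12, 13) -> merged; set of 12 now {0, 12, 13}
Step 7: union(8, 7) -> merged; set of 8 now {7, 8}
Step 8: union(2, 10) -> merged; set of 2 now {2, 10}
Step 9: find(4) -> no change; set of 4 is {4}
Step 10: find(3) -> no change; set of 3 is {3}
Step 11: find(6) -> no change; set of 6 is {6, 11}
Step 12: union(2, 10) -> already same set; set of 2 now {2, 10}
Step 13: union(10, 9) -> merged; set of 10 now {2, 9, 10}
Step 14: find(7) -> no change; set of 7 is {7, 8}
Step 15: find(5) -> no change; set of 5 is {5}
Set of 2: {2, 9, 10}; 4 is not a member.

Answer: no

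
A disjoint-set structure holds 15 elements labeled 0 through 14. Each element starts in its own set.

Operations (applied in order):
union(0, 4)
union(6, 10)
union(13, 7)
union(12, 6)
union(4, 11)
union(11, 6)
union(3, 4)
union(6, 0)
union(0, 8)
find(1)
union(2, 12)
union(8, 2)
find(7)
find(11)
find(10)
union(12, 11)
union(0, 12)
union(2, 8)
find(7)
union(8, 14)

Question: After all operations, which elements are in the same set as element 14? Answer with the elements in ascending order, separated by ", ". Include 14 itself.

Step 1: union(0, 4) -> merged; set of 0 now {0, 4}
Step 2: union(6, 10) -> merged; set of 6 now {6, 10}
Step 3: union(13, 7) -> merged; set of 13 now {7, 13}
Step 4: union(12, 6) -> merged; set of 12 now {6, 10, 12}
Step 5: union(4, 11) -> merged; set of 4 now {0, 4, 11}
Step 6: union(11, 6) -> merged; set of 11 now {0, 4, 6, 10, 11, 12}
Step 7: union(3, 4) -> merged; set of 3 now {0, 3, 4, 6, 10, 11, 12}
Step 8: union(6, 0) -> already same set; set of 6 now {0, 3, 4, 6, 10, 11, 12}
Step 9: union(0, 8) -> merged; set of 0 now {0, 3, 4, 6, 8, 10, 11, 12}
Step 10: find(1) -> no change; set of 1 is {1}
Step 11: union(2, 12) -> merged; set of 2 now {0, 2, 3, 4, 6, 8, 10, 11, 12}
Step 12: union(8, 2) -> already same set; set of 8 now {0, 2, 3, 4, 6, 8, 10, 11, 12}
Step 13: find(7) -> no change; set of 7 is {7, 13}
Step 14: find(11) -> no change; set of 11 is {0, 2, 3, 4, 6, 8, 10, 11, 12}
Step 15: find(10) -> no change; set of 10 is {0, 2, 3, 4, 6, 8, 10, 11, 12}
Step 16: union(12, 11) -> already same set; set of 12 now {0, 2, 3, 4, 6, 8, 10, 11, 12}
Step 17: union(0, 12) -> already same set; set of 0 now {0, 2, 3, 4, 6, 8, 10, 11, 12}
Step 18: union(2, 8) -> already same set; set of 2 now {0, 2, 3, 4, 6, 8, 10, 11, 12}
Step 19: find(7) -> no change; set of 7 is {7, 13}
Step 20: union(8, 14) -> merged; set of 8 now {0, 2, 3, 4, 6, 8, 10, 11, 12, 14}
Component of 14: {0, 2, 3, 4, 6, 8, 10, 11, 12, 14}

Answer: 0, 2, 3, 4, 6, 8, 10, 11, 12, 14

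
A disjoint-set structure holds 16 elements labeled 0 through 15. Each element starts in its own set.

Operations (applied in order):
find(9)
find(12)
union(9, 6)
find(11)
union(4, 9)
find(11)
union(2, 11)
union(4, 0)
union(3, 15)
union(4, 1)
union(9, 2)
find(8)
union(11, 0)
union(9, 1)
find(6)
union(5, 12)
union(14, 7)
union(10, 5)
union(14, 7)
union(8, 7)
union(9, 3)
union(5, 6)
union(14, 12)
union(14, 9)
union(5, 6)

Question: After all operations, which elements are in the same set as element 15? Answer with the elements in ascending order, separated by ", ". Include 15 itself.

Answer: 0, 1, 2, 3, 4, 5, 6, 7, 8, 9, 10, 11, 12, 14, 15

Derivation:
Step 1: find(9) -> no change; set of 9 is {9}
Step 2: find(12) -> no change; set of 12 is {12}
Step 3: union(9, 6) -> merged; set of 9 now {6, 9}
Step 4: find(11) -> no change; set of 11 is {11}
Step 5: union(4, 9) -> merged; set of 4 now {4, 6, 9}
Step 6: find(11) -> no change; set of 11 is {11}
Step 7: union(2, 11) -> merged; set of 2 now {2, 11}
Step 8: union(4, 0) -> merged; set of 4 now {0, 4, 6, 9}
Step 9: union(3, 15) -> merged; set of 3 now {3, 15}
Step 10: union(4, 1) -> merged; set of 4 now {0, 1, 4, 6, 9}
Step 11: union(9, 2) -> merged; set of 9 now {0, 1, 2, 4, 6, 9, 11}
Step 12: find(8) -> no change; set of 8 is {8}
Step 13: union(11, 0) -> already same set; set of 11 now {0, 1, 2, 4, 6, 9, 11}
Step 14: union(9, 1) -> already same set; set of 9 now {0, 1, 2, 4, 6, 9, 11}
Step 15: find(6) -> no change; set of 6 is {0, 1, 2, 4, 6, 9, 11}
Step 16: union(5, 12) -> merged; set of 5 now {5, 12}
Step 17: union(14, 7) -> merged; set of 14 now {7, 14}
Step 18: union(10, 5) -> merged; set of 10 now {5, 10, 12}
Step 19: union(14, 7) -> already same set; set of 14 now {7, 14}
Step 20: union(8, 7) -> merged; set of 8 now {7, 8, 14}
Step 21: union(9, 3) -> merged; set of 9 now {0, 1, 2, 3, 4, 6, 9, 11, 15}
Step 22: union(5, 6) -> merged; set of 5 now {0, 1, 2, 3, 4, 5, 6, 9, 10, 11, 12, 15}
Step 23: union(14, 12) -> merged; set of 14 now {0, 1, 2, 3, 4, 5, 6, 7, 8, 9, 10, 11, 12, 14, 15}
Step 24: union(14, 9) -> already same set; set of 14 now {0, 1, 2, 3, 4, 5, 6, 7, 8, 9, 10, 11, 12, 14, 15}
Step 25: union(5, 6) -> already same set; set of 5 now {0, 1, 2, 3, 4, 5, 6, 7, 8, 9, 10, 11, 12, 14, 15}
Component of 15: {0, 1, 2, 3, 4, 5, 6, 7, 8, 9, 10, 11, 12, 14, 15}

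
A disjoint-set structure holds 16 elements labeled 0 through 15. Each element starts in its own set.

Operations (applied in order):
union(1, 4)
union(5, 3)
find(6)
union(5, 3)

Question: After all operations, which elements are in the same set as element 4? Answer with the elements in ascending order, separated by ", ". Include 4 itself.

Answer: 1, 4

Derivation:
Step 1: union(1, 4) -> merged; set of 1 now {1, 4}
Step 2: union(5, 3) -> merged; set of 5 now {3, 5}
Step 3: find(6) -> no change; set of 6 is {6}
Step 4: union(5, 3) -> already same set; set of 5 now {3, 5}
Component of 4: {1, 4}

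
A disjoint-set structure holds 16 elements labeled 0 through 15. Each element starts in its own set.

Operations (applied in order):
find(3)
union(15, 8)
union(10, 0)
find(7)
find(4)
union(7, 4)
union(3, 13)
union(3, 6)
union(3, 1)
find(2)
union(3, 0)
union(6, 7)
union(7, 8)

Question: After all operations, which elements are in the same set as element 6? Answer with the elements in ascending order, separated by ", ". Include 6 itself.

Answer: 0, 1, 3, 4, 6, 7, 8, 10, 13, 15

Derivation:
Step 1: find(3) -> no change; set of 3 is {3}
Step 2: union(15, 8) -> merged; set of 15 now {8, 15}
Step 3: union(10, 0) -> merged; set of 10 now {0, 10}
Step 4: find(7) -> no change; set of 7 is {7}
Step 5: find(4) -> no change; set of 4 is {4}
Step 6: union(7, 4) -> merged; set of 7 now {4, 7}
Step 7: union(3, 13) -> merged; set of 3 now {3, 13}
Step 8: union(3, 6) -> merged; set of 3 now {3, 6, 13}
Step 9: union(3, 1) -> merged; set of 3 now {1, 3, 6, 13}
Step 10: find(2) -> no change; set of 2 is {2}
Step 11: union(3, 0) -> merged; set of 3 now {0, 1, 3, 6, 10, 13}
Step 12: union(6, 7) -> merged; set of 6 now {0, 1, 3, 4, 6, 7, 10, 13}
Step 13: union(7, 8) -> merged; set of 7 now {0, 1, 3, 4, 6, 7, 8, 10, 13, 15}
Component of 6: {0, 1, 3, 4, 6, 7, 8, 10, 13, 15}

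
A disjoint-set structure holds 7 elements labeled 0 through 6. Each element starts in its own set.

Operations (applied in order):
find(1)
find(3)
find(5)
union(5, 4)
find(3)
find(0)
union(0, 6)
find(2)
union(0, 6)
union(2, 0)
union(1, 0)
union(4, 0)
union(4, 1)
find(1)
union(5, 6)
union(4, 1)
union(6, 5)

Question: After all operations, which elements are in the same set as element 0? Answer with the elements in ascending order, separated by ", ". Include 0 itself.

Step 1: find(1) -> no change; set of 1 is {1}
Step 2: find(3) -> no change; set of 3 is {3}
Step 3: find(5) -> no change; set of 5 is {5}
Step 4: union(5, 4) -> merged; set of 5 now {4, 5}
Step 5: find(3) -> no change; set of 3 is {3}
Step 6: find(0) -> no change; set of 0 is {0}
Step 7: union(0, 6) -> merged; set of 0 now {0, 6}
Step 8: find(2) -> no change; set of 2 is {2}
Step 9: union(0, 6) -> already same set; set of 0 now {0, 6}
Step 10: union(2, 0) -> merged; set of 2 now {0, 2, 6}
Step 11: union(1, 0) -> merged; set of 1 now {0, 1, 2, 6}
Step 12: union(4, 0) -> merged; set of 4 now {0, 1, 2, 4, 5, 6}
Step 13: union(4, 1) -> already same set; set of 4 now {0, 1, 2, 4, 5, 6}
Step 14: find(1) -> no change; set of 1 is {0, 1, 2, 4, 5, 6}
Step 15: union(5, 6) -> already same set; set of 5 now {0, 1, 2, 4, 5, 6}
Step 16: union(4, 1) -> already same set; set of 4 now {0, 1, 2, 4, 5, 6}
Step 17: union(6, 5) -> already same set; set of 6 now {0, 1, 2, 4, 5, 6}
Component of 0: {0, 1, 2, 4, 5, 6}

Answer: 0, 1, 2, 4, 5, 6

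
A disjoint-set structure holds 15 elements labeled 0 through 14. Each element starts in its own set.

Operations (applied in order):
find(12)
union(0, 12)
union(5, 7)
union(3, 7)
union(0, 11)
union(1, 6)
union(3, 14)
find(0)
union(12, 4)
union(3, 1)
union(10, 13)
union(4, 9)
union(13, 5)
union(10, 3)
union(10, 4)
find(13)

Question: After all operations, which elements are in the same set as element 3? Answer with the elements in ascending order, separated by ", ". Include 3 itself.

Answer: 0, 1, 3, 4, 5, 6, 7, 9, 10, 11, 12, 13, 14

Derivation:
Step 1: find(12) -> no change; set of 12 is {12}
Step 2: union(0, 12) -> merged; set of 0 now {0, 12}
Step 3: union(5, 7) -> merged; set of 5 now {5, 7}
Step 4: union(3, 7) -> merged; set of 3 now {3, 5, 7}
Step 5: union(0, 11) -> merged; set of 0 now {0, 11, 12}
Step 6: union(1, 6) -> merged; set of 1 now {1, 6}
Step 7: union(3, 14) -> merged; set of 3 now {3, 5, 7, 14}
Step 8: find(0) -> no change; set of 0 is {0, 11, 12}
Step 9: union(12, 4) -> merged; set of 12 now {0, 4, 11, 12}
Step 10: union(3, 1) -> merged; set of 3 now {1, 3, 5, 6, 7, 14}
Step 11: union(10, 13) -> merged; set of 10 now {10, 13}
Step 12: union(4, 9) -> merged; set of 4 now {0, 4, 9, 11, 12}
Step 13: union(13, 5) -> merged; set of 13 now {1, 3, 5, 6, 7, 10, 13, 14}
Step 14: union(10, 3) -> already same set; set of 10 now {1, 3, 5, 6, 7, 10, 13, 14}
Step 15: union(10, 4) -> merged; set of 10 now {0, 1, 3, 4, 5, 6, 7, 9, 10, 11, 12, 13, 14}
Step 16: find(13) -> no change; set of 13 is {0, 1, 3, 4, 5, 6, 7, 9, 10, 11, 12, 13, 14}
Component of 3: {0, 1, 3, 4, 5, 6, 7, 9, 10, 11, 12, 13, 14}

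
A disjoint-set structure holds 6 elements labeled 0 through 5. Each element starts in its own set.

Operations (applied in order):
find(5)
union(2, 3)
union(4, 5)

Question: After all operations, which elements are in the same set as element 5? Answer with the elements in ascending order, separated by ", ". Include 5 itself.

Answer: 4, 5

Derivation:
Step 1: find(5) -> no change; set of 5 is {5}
Step 2: union(2, 3) -> merged; set of 2 now {2, 3}
Step 3: union(4, 5) -> merged; set of 4 now {4, 5}
Component of 5: {4, 5}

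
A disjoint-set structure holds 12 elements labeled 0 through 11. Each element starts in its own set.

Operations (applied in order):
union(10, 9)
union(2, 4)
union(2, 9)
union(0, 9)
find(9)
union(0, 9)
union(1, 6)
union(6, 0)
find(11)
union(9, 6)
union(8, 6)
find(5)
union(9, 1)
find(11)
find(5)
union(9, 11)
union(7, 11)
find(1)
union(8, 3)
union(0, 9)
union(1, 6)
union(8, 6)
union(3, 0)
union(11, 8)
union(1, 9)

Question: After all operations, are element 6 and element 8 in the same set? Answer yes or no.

Step 1: union(10, 9) -> merged; set of 10 now {9, 10}
Step 2: union(2, 4) -> merged; set of 2 now {2, 4}
Step 3: union(2, 9) -> merged; set of 2 now {2, 4, 9, 10}
Step 4: union(0, 9) -> merged; set of 0 now {0, 2, 4, 9, 10}
Step 5: find(9) -> no change; set of 9 is {0, 2, 4, 9, 10}
Step 6: union(0, 9) -> already same set; set of 0 now {0, 2, 4, 9, 10}
Step 7: union(1, 6) -> merged; set of 1 now {1, 6}
Step 8: union(6, 0) -> merged; set of 6 now {0, 1, 2, 4, 6, 9, 10}
Step 9: find(11) -> no change; set of 11 is {11}
Step 10: union(9, 6) -> already same set; set of 9 now {0, 1, 2, 4, 6, 9, 10}
Step 11: union(8, 6) -> merged; set of 8 now {0, 1, 2, 4, 6, 8, 9, 10}
Step 12: find(5) -> no change; set of 5 is {5}
Step 13: union(9, 1) -> already same set; set of 9 now {0, 1, 2, 4, 6, 8, 9, 10}
Step 14: find(11) -> no change; set of 11 is {11}
Step 15: find(5) -> no change; set of 5 is {5}
Step 16: union(9, 11) -> merged; set of 9 now {0, 1, 2, 4, 6, 8, 9, 10, 11}
Step 17: union(7, 11) -> merged; set of 7 now {0, 1, 2, 4, 6, 7, 8, 9, 10, 11}
Step 18: find(1) -> no change; set of 1 is {0, 1, 2, 4, 6, 7, 8, 9, 10, 11}
Step 19: union(8, 3) -> merged; set of 8 now {0, 1, 2, 3, 4, 6, 7, 8, 9, 10, 11}
Step 20: union(0, 9) -> already same set; set of 0 now {0, 1, 2, 3, 4, 6, 7, 8, 9, 10, 11}
Step 21: union(1, 6) -> already same set; set of 1 now {0, 1, 2, 3, 4, 6, 7, 8, 9, 10, 11}
Step 22: union(8, 6) -> already same set; set of 8 now {0, 1, 2, 3, 4, 6, 7, 8, 9, 10, 11}
Step 23: union(3, 0) -> already same set; set of 3 now {0, 1, 2, 3, 4, 6, 7, 8, 9, 10, 11}
Step 24: union(11, 8) -> already same set; set of 11 now {0, 1, 2, 3, 4, 6, 7, 8, 9, 10, 11}
Step 25: union(1, 9) -> already same set; set of 1 now {0, 1, 2, 3, 4, 6, 7, 8, 9, 10, 11}
Set of 6: {0, 1, 2, 3, 4, 6, 7, 8, 9, 10, 11}; 8 is a member.

Answer: yes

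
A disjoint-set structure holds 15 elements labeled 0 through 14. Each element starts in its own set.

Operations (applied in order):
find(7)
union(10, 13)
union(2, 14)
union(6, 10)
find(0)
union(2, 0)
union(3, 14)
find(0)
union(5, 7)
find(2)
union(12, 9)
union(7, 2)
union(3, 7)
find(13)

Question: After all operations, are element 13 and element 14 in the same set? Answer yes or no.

Answer: no

Derivation:
Step 1: find(7) -> no change; set of 7 is {7}
Step 2: union(10, 13) -> merged; set of 10 now {10, 13}
Step 3: union(2, 14) -> merged; set of 2 now {2, 14}
Step 4: union(6, 10) -> merged; set of 6 now {6, 10, 13}
Step 5: find(0) -> no change; set of 0 is {0}
Step 6: union(2, 0) -> merged; set of 2 now {0, 2, 14}
Step 7: union(3, 14) -> merged; set of 3 now {0, 2, 3, 14}
Step 8: find(0) -> no change; set of 0 is {0, 2, 3, 14}
Step 9: union(5, 7) -> merged; set of 5 now {5, 7}
Step 10: find(2) -> no change; set of 2 is {0, 2, 3, 14}
Step 11: union(12, 9) -> merged; set of 12 now {9, 12}
Step 12: union(7, 2) -> merged; set of 7 now {0, 2, 3, 5, 7, 14}
Step 13: union(3, 7) -> already same set; set of 3 now {0, 2, 3, 5, 7, 14}
Step 14: find(13) -> no change; set of 13 is {6, 10, 13}
Set of 13: {6, 10, 13}; 14 is not a member.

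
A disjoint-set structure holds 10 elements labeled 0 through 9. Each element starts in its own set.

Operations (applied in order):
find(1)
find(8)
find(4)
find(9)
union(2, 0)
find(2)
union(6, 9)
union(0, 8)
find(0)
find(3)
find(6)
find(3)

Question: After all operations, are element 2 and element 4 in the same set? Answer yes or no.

Step 1: find(1) -> no change; set of 1 is {1}
Step 2: find(8) -> no change; set of 8 is {8}
Step 3: find(4) -> no change; set of 4 is {4}
Step 4: find(9) -> no change; set of 9 is {9}
Step 5: union(2, 0) -> merged; set of 2 now {0, 2}
Step 6: find(2) -> no change; set of 2 is {0, 2}
Step 7: union(6, 9) -> merged; set of 6 now {6, 9}
Step 8: union(0, 8) -> merged; set of 0 now {0, 2, 8}
Step 9: find(0) -> no change; set of 0 is {0, 2, 8}
Step 10: find(3) -> no change; set of 3 is {3}
Step 11: find(6) -> no change; set of 6 is {6, 9}
Step 12: find(3) -> no change; set of 3 is {3}
Set of 2: {0, 2, 8}; 4 is not a member.

Answer: no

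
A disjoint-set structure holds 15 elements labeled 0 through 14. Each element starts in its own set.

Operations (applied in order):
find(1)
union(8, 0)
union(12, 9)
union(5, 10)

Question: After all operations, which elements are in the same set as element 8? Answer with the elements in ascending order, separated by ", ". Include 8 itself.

Answer: 0, 8

Derivation:
Step 1: find(1) -> no change; set of 1 is {1}
Step 2: union(8, 0) -> merged; set of 8 now {0, 8}
Step 3: union(12, 9) -> merged; set of 12 now {9, 12}
Step 4: union(5, 10) -> merged; set of 5 now {5, 10}
Component of 8: {0, 8}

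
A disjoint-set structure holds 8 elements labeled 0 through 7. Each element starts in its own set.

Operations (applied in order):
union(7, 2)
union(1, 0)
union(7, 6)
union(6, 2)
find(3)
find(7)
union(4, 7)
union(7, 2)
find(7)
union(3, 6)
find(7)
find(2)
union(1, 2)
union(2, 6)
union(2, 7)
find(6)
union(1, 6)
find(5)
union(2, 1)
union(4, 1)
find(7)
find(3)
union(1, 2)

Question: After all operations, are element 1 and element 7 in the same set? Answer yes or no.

Step 1: union(7, 2) -> merged; set of 7 now {2, 7}
Step 2: union(1, 0) -> merged; set of 1 now {0, 1}
Step 3: union(7, 6) -> merged; set of 7 now {2, 6, 7}
Step 4: union(6, 2) -> already same set; set of 6 now {2, 6, 7}
Step 5: find(3) -> no change; set of 3 is {3}
Step 6: find(7) -> no change; set of 7 is {2, 6, 7}
Step 7: union(4, 7) -> merged; set of 4 now {2, 4, 6, 7}
Step 8: union(7, 2) -> already same set; set of 7 now {2, 4, 6, 7}
Step 9: find(7) -> no change; set of 7 is {2, 4, 6, 7}
Step 10: union(3, 6) -> merged; set of 3 now {2, 3, 4, 6, 7}
Step 11: find(7) -> no change; set of 7 is {2, 3, 4, 6, 7}
Step 12: find(2) -> no change; set of 2 is {2, 3, 4, 6, 7}
Step 13: union(1, 2) -> merged; set of 1 now {0, 1, 2, 3, 4, 6, 7}
Step 14: union(2, 6) -> already same set; set of 2 now {0, 1, 2, 3, 4, 6, 7}
Step 15: union(2, 7) -> already same set; set of 2 now {0, 1, 2, 3, 4, 6, 7}
Step 16: find(6) -> no change; set of 6 is {0, 1, 2, 3, 4, 6, 7}
Step 17: union(1, 6) -> already same set; set of 1 now {0, 1, 2, 3, 4, 6, 7}
Step 18: find(5) -> no change; set of 5 is {5}
Step 19: union(2, 1) -> already same set; set of 2 now {0, 1, 2, 3, 4, 6, 7}
Step 20: union(4, 1) -> already same set; set of 4 now {0, 1, 2, 3, 4, 6, 7}
Step 21: find(7) -> no change; set of 7 is {0, 1, 2, 3, 4, 6, 7}
Step 22: find(3) -> no change; set of 3 is {0, 1, 2, 3, 4, 6, 7}
Step 23: union(1, 2) -> already same set; set of 1 now {0, 1, 2, 3, 4, 6, 7}
Set of 1: {0, 1, 2, 3, 4, 6, 7}; 7 is a member.

Answer: yes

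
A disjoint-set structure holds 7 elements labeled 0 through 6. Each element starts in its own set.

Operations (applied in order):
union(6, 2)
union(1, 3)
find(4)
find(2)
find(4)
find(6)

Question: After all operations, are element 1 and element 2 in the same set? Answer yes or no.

Answer: no

Derivation:
Step 1: union(6, 2) -> merged; set of 6 now {2, 6}
Step 2: union(1, 3) -> merged; set of 1 now {1, 3}
Step 3: find(4) -> no change; set of 4 is {4}
Step 4: find(2) -> no change; set of 2 is {2, 6}
Step 5: find(4) -> no change; set of 4 is {4}
Step 6: find(6) -> no change; set of 6 is {2, 6}
Set of 1: {1, 3}; 2 is not a member.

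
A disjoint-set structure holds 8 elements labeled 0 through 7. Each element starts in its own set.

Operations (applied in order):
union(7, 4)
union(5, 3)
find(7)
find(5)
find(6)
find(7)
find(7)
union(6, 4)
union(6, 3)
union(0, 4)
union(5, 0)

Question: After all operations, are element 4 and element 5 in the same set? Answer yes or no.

Answer: yes

Derivation:
Step 1: union(7, 4) -> merged; set of 7 now {4, 7}
Step 2: union(5, 3) -> merged; set of 5 now {3, 5}
Step 3: find(7) -> no change; set of 7 is {4, 7}
Step 4: find(5) -> no change; set of 5 is {3, 5}
Step 5: find(6) -> no change; set of 6 is {6}
Step 6: find(7) -> no change; set of 7 is {4, 7}
Step 7: find(7) -> no change; set of 7 is {4, 7}
Step 8: union(6, 4) -> merged; set of 6 now {4, 6, 7}
Step 9: union(6, 3) -> merged; set of 6 now {3, 4, 5, 6, 7}
Step 10: union(0, 4) -> merged; set of 0 now {0, 3, 4, 5, 6, 7}
Step 11: union(5, 0) -> already same set; set of 5 now {0, 3, 4, 5, 6, 7}
Set of 4: {0, 3, 4, 5, 6, 7}; 5 is a member.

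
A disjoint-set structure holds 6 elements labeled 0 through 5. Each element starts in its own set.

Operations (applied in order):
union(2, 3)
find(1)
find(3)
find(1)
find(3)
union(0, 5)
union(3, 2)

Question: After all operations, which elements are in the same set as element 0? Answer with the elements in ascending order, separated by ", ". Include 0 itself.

Step 1: union(2, 3) -> merged; set of 2 now {2, 3}
Step 2: find(1) -> no change; set of 1 is {1}
Step 3: find(3) -> no change; set of 3 is {2, 3}
Step 4: find(1) -> no change; set of 1 is {1}
Step 5: find(3) -> no change; set of 3 is {2, 3}
Step 6: union(0, 5) -> merged; set of 0 now {0, 5}
Step 7: union(3, 2) -> already same set; set of 3 now {2, 3}
Component of 0: {0, 5}

Answer: 0, 5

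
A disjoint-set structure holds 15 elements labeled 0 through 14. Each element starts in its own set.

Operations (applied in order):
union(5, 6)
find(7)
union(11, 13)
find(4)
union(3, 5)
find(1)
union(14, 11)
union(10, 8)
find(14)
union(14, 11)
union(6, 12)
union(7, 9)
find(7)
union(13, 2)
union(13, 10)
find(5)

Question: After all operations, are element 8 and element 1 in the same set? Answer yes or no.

Answer: no

Derivation:
Step 1: union(5, 6) -> merged; set of 5 now {5, 6}
Step 2: find(7) -> no change; set of 7 is {7}
Step 3: union(11, 13) -> merged; set of 11 now {11, 13}
Step 4: find(4) -> no change; set of 4 is {4}
Step 5: union(3, 5) -> merged; set of 3 now {3, 5, 6}
Step 6: find(1) -> no change; set of 1 is {1}
Step 7: union(14, 11) -> merged; set of 14 now {11, 13, 14}
Step 8: union(10, 8) -> merged; set of 10 now {8, 10}
Step 9: find(14) -> no change; set of 14 is {11, 13, 14}
Step 10: union(14, 11) -> already same set; set of 14 now {11, 13, 14}
Step 11: union(6, 12) -> merged; set of 6 now {3, 5, 6, 12}
Step 12: union(7, 9) -> merged; set of 7 now {7, 9}
Step 13: find(7) -> no change; set of 7 is {7, 9}
Step 14: union(13, 2) -> merged; set of 13 now {2, 11, 13, 14}
Step 15: union(13, 10) -> merged; set of 13 now {2, 8, 10, 11, 13, 14}
Step 16: find(5) -> no change; set of 5 is {3, 5, 6, 12}
Set of 8: {2, 8, 10, 11, 13, 14}; 1 is not a member.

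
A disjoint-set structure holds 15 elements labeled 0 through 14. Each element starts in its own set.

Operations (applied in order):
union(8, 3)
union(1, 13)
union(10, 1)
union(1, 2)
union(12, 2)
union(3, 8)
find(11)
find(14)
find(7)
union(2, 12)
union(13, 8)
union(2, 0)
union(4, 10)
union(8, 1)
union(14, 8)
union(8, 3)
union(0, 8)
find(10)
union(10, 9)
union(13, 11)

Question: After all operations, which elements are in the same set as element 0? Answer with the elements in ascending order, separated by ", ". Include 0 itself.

Answer: 0, 1, 2, 3, 4, 8, 9, 10, 11, 12, 13, 14

Derivation:
Step 1: union(8, 3) -> merged; set of 8 now {3, 8}
Step 2: union(1, 13) -> merged; set of 1 now {1, 13}
Step 3: union(10, 1) -> merged; set of 10 now {1, 10, 13}
Step 4: union(1, 2) -> merged; set of 1 now {1, 2, 10, 13}
Step 5: union(12, 2) -> merged; set of 12 now {1, 2, 10, 12, 13}
Step 6: union(3, 8) -> already same set; set of 3 now {3, 8}
Step 7: find(11) -> no change; set of 11 is {11}
Step 8: find(14) -> no change; set of 14 is {14}
Step 9: find(7) -> no change; set of 7 is {7}
Step 10: union(2, 12) -> already same set; set of 2 now {1, 2, 10, 12, 13}
Step 11: union(13, 8) -> merged; set of 13 now {1, 2, 3, 8, 10, 12, 13}
Step 12: union(2, 0) -> merged; set of 2 now {0, 1, 2, 3, 8, 10, 12, 13}
Step 13: union(4, 10) -> merged; set of 4 now {0, 1, 2, 3, 4, 8, 10, 12, 13}
Step 14: union(8, 1) -> already same set; set of 8 now {0, 1, 2, 3, 4, 8, 10, 12, 13}
Step 15: union(14, 8) -> merged; set of 14 now {0, 1, 2, 3, 4, 8, 10, 12, 13, 14}
Step 16: union(8, 3) -> already same set; set of 8 now {0, 1, 2, 3, 4, 8, 10, 12, 13, 14}
Step 17: union(0, 8) -> already same set; set of 0 now {0, 1, 2, 3, 4, 8, 10, 12, 13, 14}
Step 18: find(10) -> no change; set of 10 is {0, 1, 2, 3, 4, 8, 10, 12, 13, 14}
Step 19: union(10, 9) -> merged; set of 10 now {0, 1, 2, 3, 4, 8, 9, 10, 12, 13, 14}
Step 20: union(13, 11) -> merged; set of 13 now {0, 1, 2, 3, 4, 8, 9, 10, 11, 12, 13, 14}
Component of 0: {0, 1, 2, 3, 4, 8, 9, 10, 11, 12, 13, 14}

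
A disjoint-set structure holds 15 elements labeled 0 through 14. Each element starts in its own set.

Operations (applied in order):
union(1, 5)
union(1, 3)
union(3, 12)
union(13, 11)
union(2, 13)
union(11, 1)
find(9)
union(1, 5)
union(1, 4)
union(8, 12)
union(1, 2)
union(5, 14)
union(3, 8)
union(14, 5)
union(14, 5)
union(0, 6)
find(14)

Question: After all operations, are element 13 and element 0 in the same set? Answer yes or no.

Answer: no

Derivation:
Step 1: union(1, 5) -> merged; set of 1 now {1, 5}
Step 2: union(1, 3) -> merged; set of 1 now {1, 3, 5}
Step 3: union(3, 12) -> merged; set of 3 now {1, 3, 5, 12}
Step 4: union(13, 11) -> merged; set of 13 now {11, 13}
Step 5: union(2, 13) -> merged; set of 2 now {2, 11, 13}
Step 6: union(11, 1) -> merged; set of 11 now {1, 2, 3, 5, 11, 12, 13}
Step 7: find(9) -> no change; set of 9 is {9}
Step 8: union(1, 5) -> already same set; set of 1 now {1, 2, 3, 5, 11, 12, 13}
Step 9: union(1, 4) -> merged; set of 1 now {1, 2, 3, 4, 5, 11, 12, 13}
Step 10: union(8, 12) -> merged; set of 8 now {1, 2, 3, 4, 5, 8, 11, 12, 13}
Step 11: union(1, 2) -> already same set; set of 1 now {1, 2, 3, 4, 5, 8, 11, 12, 13}
Step 12: union(5, 14) -> merged; set of 5 now {1, 2, 3, 4, 5, 8, 11, 12, 13, 14}
Step 13: union(3, 8) -> already same set; set of 3 now {1, 2, 3, 4, 5, 8, 11, 12, 13, 14}
Step 14: union(14, 5) -> already same set; set of 14 now {1, 2, 3, 4, 5, 8, 11, 12, 13, 14}
Step 15: union(14, 5) -> already same set; set of 14 now {1, 2, 3, 4, 5, 8, 11, 12, 13, 14}
Step 16: union(0, 6) -> merged; set of 0 now {0, 6}
Step 17: find(14) -> no change; set of 14 is {1, 2, 3, 4, 5, 8, 11, 12, 13, 14}
Set of 13: {1, 2, 3, 4, 5, 8, 11, 12, 13, 14}; 0 is not a member.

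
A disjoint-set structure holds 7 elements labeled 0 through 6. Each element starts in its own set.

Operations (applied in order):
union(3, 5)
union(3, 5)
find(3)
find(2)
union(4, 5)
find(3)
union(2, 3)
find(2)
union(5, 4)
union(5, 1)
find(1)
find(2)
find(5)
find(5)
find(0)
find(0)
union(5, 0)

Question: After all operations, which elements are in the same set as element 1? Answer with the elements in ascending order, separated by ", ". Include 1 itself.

Answer: 0, 1, 2, 3, 4, 5

Derivation:
Step 1: union(3, 5) -> merged; set of 3 now {3, 5}
Step 2: union(3, 5) -> already same set; set of 3 now {3, 5}
Step 3: find(3) -> no change; set of 3 is {3, 5}
Step 4: find(2) -> no change; set of 2 is {2}
Step 5: union(4, 5) -> merged; set of 4 now {3, 4, 5}
Step 6: find(3) -> no change; set of 3 is {3, 4, 5}
Step 7: union(2, 3) -> merged; set of 2 now {2, 3, 4, 5}
Step 8: find(2) -> no change; set of 2 is {2, 3, 4, 5}
Step 9: union(5, 4) -> already same set; set of 5 now {2, 3, 4, 5}
Step 10: union(5, 1) -> merged; set of 5 now {1, 2, 3, 4, 5}
Step 11: find(1) -> no change; set of 1 is {1, 2, 3, 4, 5}
Step 12: find(2) -> no change; set of 2 is {1, 2, 3, 4, 5}
Step 13: find(5) -> no change; set of 5 is {1, 2, 3, 4, 5}
Step 14: find(5) -> no change; set of 5 is {1, 2, 3, 4, 5}
Step 15: find(0) -> no change; set of 0 is {0}
Step 16: find(0) -> no change; set of 0 is {0}
Step 17: union(5, 0) -> merged; set of 5 now {0, 1, 2, 3, 4, 5}
Component of 1: {0, 1, 2, 3, 4, 5}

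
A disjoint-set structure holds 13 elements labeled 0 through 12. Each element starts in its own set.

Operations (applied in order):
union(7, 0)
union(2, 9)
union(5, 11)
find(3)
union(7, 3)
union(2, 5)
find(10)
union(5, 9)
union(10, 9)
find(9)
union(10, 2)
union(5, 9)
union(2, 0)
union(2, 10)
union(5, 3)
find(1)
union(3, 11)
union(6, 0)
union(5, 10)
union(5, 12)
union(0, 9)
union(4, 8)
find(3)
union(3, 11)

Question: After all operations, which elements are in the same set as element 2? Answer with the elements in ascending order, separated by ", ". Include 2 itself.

Step 1: union(7, 0) -> merged; set of 7 now {0, 7}
Step 2: union(2, 9) -> merged; set of 2 now {2, 9}
Step 3: union(5, 11) -> merged; set of 5 now {5, 11}
Step 4: find(3) -> no change; set of 3 is {3}
Step 5: union(7, 3) -> merged; set of 7 now {0, 3, 7}
Step 6: union(2, 5) -> merged; set of 2 now {2, 5, 9, 11}
Step 7: find(10) -> no change; set of 10 is {10}
Step 8: union(5, 9) -> already same set; set of 5 now {2, 5, 9, 11}
Step 9: union(10, 9) -> merged; set of 10 now {2, 5, 9, 10, 11}
Step 10: find(9) -> no change; set of 9 is {2, 5, 9, 10, 11}
Step 11: union(10, 2) -> already same set; set of 10 now {2, 5, 9, 10, 11}
Step 12: union(5, 9) -> already same set; set of 5 now {2, 5, 9, 10, 11}
Step 13: union(2, 0) -> merged; set of 2 now {0, 2, 3, 5, 7, 9, 10, 11}
Step 14: union(2, 10) -> already same set; set of 2 now {0, 2, 3, 5, 7, 9, 10, 11}
Step 15: union(5, 3) -> already same set; set of 5 now {0, 2, 3, 5, 7, 9, 10, 11}
Step 16: find(1) -> no change; set of 1 is {1}
Step 17: union(3, 11) -> already same set; set of 3 now {0, 2, 3, 5, 7, 9, 10, 11}
Step 18: union(6, 0) -> merged; set of 6 now {0, 2, 3, 5, 6, 7, 9, 10, 11}
Step 19: union(5, 10) -> already same set; set of 5 now {0, 2, 3, 5, 6, 7, 9, 10, 11}
Step 20: union(5, 12) -> merged; set of 5 now {0, 2, 3, 5, 6, 7, 9, 10, 11, 12}
Step 21: union(0, 9) -> already same set; set of 0 now {0, 2, 3, 5, 6, 7, 9, 10, 11, 12}
Step 22: union(4, 8) -> merged; set of 4 now {4, 8}
Step 23: find(3) -> no change; set of 3 is {0, 2, 3, 5, 6, 7, 9, 10, 11, 12}
Step 24: union(3, 11) -> already same set; set of 3 now {0, 2, 3, 5, 6, 7, 9, 10, 11, 12}
Component of 2: {0, 2, 3, 5, 6, 7, 9, 10, 11, 12}

Answer: 0, 2, 3, 5, 6, 7, 9, 10, 11, 12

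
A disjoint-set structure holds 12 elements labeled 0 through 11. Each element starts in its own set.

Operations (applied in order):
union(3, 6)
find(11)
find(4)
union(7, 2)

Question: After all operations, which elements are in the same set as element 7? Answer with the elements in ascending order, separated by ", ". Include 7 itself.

Step 1: union(3, 6) -> merged; set of 3 now {3, 6}
Step 2: find(11) -> no change; set of 11 is {11}
Step 3: find(4) -> no change; set of 4 is {4}
Step 4: union(7, 2) -> merged; set of 7 now {2, 7}
Component of 7: {2, 7}

Answer: 2, 7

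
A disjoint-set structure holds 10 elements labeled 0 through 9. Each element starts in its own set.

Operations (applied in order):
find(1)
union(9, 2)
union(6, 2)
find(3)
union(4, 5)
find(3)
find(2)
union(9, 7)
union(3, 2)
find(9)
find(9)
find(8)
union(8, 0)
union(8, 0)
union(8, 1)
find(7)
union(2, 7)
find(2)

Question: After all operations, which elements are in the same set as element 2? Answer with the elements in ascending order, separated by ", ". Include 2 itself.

Answer: 2, 3, 6, 7, 9

Derivation:
Step 1: find(1) -> no change; set of 1 is {1}
Step 2: union(9, 2) -> merged; set of 9 now {2, 9}
Step 3: union(6, 2) -> merged; set of 6 now {2, 6, 9}
Step 4: find(3) -> no change; set of 3 is {3}
Step 5: union(4, 5) -> merged; set of 4 now {4, 5}
Step 6: find(3) -> no change; set of 3 is {3}
Step 7: find(2) -> no change; set of 2 is {2, 6, 9}
Step 8: union(9, 7) -> merged; set of 9 now {2, 6, 7, 9}
Step 9: union(3, 2) -> merged; set of 3 now {2, 3, 6, 7, 9}
Step 10: find(9) -> no change; set of 9 is {2, 3, 6, 7, 9}
Step 11: find(9) -> no change; set of 9 is {2, 3, 6, 7, 9}
Step 12: find(8) -> no change; set of 8 is {8}
Step 13: union(8, 0) -> merged; set of 8 now {0, 8}
Step 14: union(8, 0) -> already same set; set of 8 now {0, 8}
Step 15: union(8, 1) -> merged; set of 8 now {0, 1, 8}
Step 16: find(7) -> no change; set of 7 is {2, 3, 6, 7, 9}
Step 17: union(2, 7) -> already same set; set of 2 now {2, 3, 6, 7, 9}
Step 18: find(2) -> no change; set of 2 is {2, 3, 6, 7, 9}
Component of 2: {2, 3, 6, 7, 9}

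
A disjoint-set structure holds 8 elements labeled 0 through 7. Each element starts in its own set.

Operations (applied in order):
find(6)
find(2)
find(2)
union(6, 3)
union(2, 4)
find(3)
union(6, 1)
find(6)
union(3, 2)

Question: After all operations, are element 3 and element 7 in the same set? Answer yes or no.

Answer: no

Derivation:
Step 1: find(6) -> no change; set of 6 is {6}
Step 2: find(2) -> no change; set of 2 is {2}
Step 3: find(2) -> no change; set of 2 is {2}
Step 4: union(6, 3) -> merged; set of 6 now {3, 6}
Step 5: union(2, 4) -> merged; set of 2 now {2, 4}
Step 6: find(3) -> no change; set of 3 is {3, 6}
Step 7: union(6, 1) -> merged; set of 6 now {1, 3, 6}
Step 8: find(6) -> no change; set of 6 is {1, 3, 6}
Step 9: union(3, 2) -> merged; set of 3 now {1, 2, 3, 4, 6}
Set of 3: {1, 2, 3, 4, 6}; 7 is not a member.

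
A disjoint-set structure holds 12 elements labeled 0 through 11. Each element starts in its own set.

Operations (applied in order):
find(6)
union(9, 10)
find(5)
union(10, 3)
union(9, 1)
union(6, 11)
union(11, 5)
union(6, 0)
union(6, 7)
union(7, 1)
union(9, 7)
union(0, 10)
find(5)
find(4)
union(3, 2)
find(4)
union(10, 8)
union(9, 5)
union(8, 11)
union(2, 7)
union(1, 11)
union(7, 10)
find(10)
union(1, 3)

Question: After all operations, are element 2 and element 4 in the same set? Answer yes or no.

Step 1: find(6) -> no change; set of 6 is {6}
Step 2: union(9, 10) -> merged; set of 9 now {9, 10}
Step 3: find(5) -> no change; set of 5 is {5}
Step 4: union(10, 3) -> merged; set of 10 now {3, 9, 10}
Step 5: union(9, 1) -> merged; set of 9 now {1, 3, 9, 10}
Step 6: union(6, 11) -> merged; set of 6 now {6, 11}
Step 7: union(11, 5) -> merged; set of 11 now {5, 6, 11}
Step 8: union(6, 0) -> merged; set of 6 now {0, 5, 6, 11}
Step 9: union(6, 7) -> merged; set of 6 now {0, 5, 6, 7, 11}
Step 10: union(7, 1) -> merged; set of 7 now {0, 1, 3, 5, 6, 7, 9, 10, 11}
Step 11: union(9, 7) -> already same set; set of 9 now {0, 1, 3, 5, 6, 7, 9, 10, 11}
Step 12: union(0, 10) -> already same set; set of 0 now {0, 1, 3, 5, 6, 7, 9, 10, 11}
Step 13: find(5) -> no change; set of 5 is {0, 1, 3, 5, 6, 7, 9, 10, 11}
Step 14: find(4) -> no change; set of 4 is {4}
Step 15: union(3, 2) -> merged; set of 3 now {0, 1, 2, 3, 5, 6, 7, 9, 10, 11}
Step 16: find(4) -> no change; set of 4 is {4}
Step 17: union(10, 8) -> merged; set of 10 now {0, 1, 2, 3, 5, 6, 7, 8, 9, 10, 11}
Step 18: union(9, 5) -> already same set; set of 9 now {0, 1, 2, 3, 5, 6, 7, 8, 9, 10, 11}
Step 19: union(8, 11) -> already same set; set of 8 now {0, 1, 2, 3, 5, 6, 7, 8, 9, 10, 11}
Step 20: union(2, 7) -> already same set; set of 2 now {0, 1, 2, 3, 5, 6, 7, 8, 9, 10, 11}
Step 21: union(1, 11) -> already same set; set of 1 now {0, 1, 2, 3, 5, 6, 7, 8, 9, 10, 11}
Step 22: union(7, 10) -> already same set; set of 7 now {0, 1, 2, 3, 5, 6, 7, 8, 9, 10, 11}
Step 23: find(10) -> no change; set of 10 is {0, 1, 2, 3, 5, 6, 7, 8, 9, 10, 11}
Step 24: union(1, 3) -> already same set; set of 1 now {0, 1, 2, 3, 5, 6, 7, 8, 9, 10, 11}
Set of 2: {0, 1, 2, 3, 5, 6, 7, 8, 9, 10, 11}; 4 is not a member.

Answer: no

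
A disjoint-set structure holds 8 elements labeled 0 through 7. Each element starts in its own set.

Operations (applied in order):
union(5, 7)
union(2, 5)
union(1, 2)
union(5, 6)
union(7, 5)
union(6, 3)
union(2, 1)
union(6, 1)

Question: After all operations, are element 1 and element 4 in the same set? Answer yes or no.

Step 1: union(5, 7) -> merged; set of 5 now {5, 7}
Step 2: union(2, 5) -> merged; set of 2 now {2, 5, 7}
Step 3: union(1, 2) -> merged; set of 1 now {1, 2, 5, 7}
Step 4: union(5, 6) -> merged; set of 5 now {1, 2, 5, 6, 7}
Step 5: union(7, 5) -> already same set; set of 7 now {1, 2, 5, 6, 7}
Step 6: union(6, 3) -> merged; set of 6 now {1, 2, 3, 5, 6, 7}
Step 7: union(2, 1) -> already same set; set of 2 now {1, 2, 3, 5, 6, 7}
Step 8: union(6, 1) -> already same set; set of 6 now {1, 2, 3, 5, 6, 7}
Set of 1: {1, 2, 3, 5, 6, 7}; 4 is not a member.

Answer: no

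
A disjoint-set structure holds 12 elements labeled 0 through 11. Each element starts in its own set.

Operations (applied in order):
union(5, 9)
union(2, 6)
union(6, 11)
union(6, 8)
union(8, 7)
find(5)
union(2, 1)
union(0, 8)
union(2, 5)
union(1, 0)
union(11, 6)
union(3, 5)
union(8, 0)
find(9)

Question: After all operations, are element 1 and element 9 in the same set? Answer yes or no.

Answer: yes

Derivation:
Step 1: union(5, 9) -> merged; set of 5 now {5, 9}
Step 2: union(2, 6) -> merged; set of 2 now {2, 6}
Step 3: union(6, 11) -> merged; set of 6 now {2, 6, 11}
Step 4: union(6, 8) -> merged; set of 6 now {2, 6, 8, 11}
Step 5: union(8, 7) -> merged; set of 8 now {2, 6, 7, 8, 11}
Step 6: find(5) -> no change; set of 5 is {5, 9}
Step 7: union(2, 1) -> merged; set of 2 now {1, 2, 6, 7, 8, 11}
Step 8: union(0, 8) -> merged; set of 0 now {0, 1, 2, 6, 7, 8, 11}
Step 9: union(2, 5) -> merged; set of 2 now {0, 1, 2, 5, 6, 7, 8, 9, 11}
Step 10: union(1, 0) -> already same set; set of 1 now {0, 1, 2, 5, 6, 7, 8, 9, 11}
Step 11: union(11, 6) -> already same set; set of 11 now {0, 1, 2, 5, 6, 7, 8, 9, 11}
Step 12: union(3, 5) -> merged; set of 3 now {0, 1, 2, 3, 5, 6, 7, 8, 9, 11}
Step 13: union(8, 0) -> already same set; set of 8 now {0, 1, 2, 3, 5, 6, 7, 8, 9, 11}
Step 14: find(9) -> no change; set of 9 is {0, 1, 2, 3, 5, 6, 7, 8, 9, 11}
Set of 1: {0, 1, 2, 3, 5, 6, 7, 8, 9, 11}; 9 is a member.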